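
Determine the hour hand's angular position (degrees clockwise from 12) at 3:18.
The hour hand moves 30 degrees per hour and 0.5 degrees per minute.
At 3:18: (3) x 30 + 18 x 0.5 = 90 + 9 = 99 degrees

Final answer: 99 degrees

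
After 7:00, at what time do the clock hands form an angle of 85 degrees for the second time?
At t minutes past 7:00, the hour hand is at 30 x 7 + 0.5t degrees and the minute hand is at 6t degrees.
The smaller angle between them is 85 degrees when |30H - 5.5t| = 85 or |30H - 5.5t| = 275.
With H = 7, solve 30 x 7 - 5.5t = +/- target for each target:
  t = (30 x 7 - 85) / 5.5 = 22.73
  t = (30 x 7 + 85) / 5.5 = 53.64
  t = (30 x 7 - 275) / 5.5 = -11.82 (outside (0, 60))
  t = (30 x 7 + 275) / 5.5 = 88.18 (outside (0, 60))
Valid solutions in (0, 60): {22.73, 53.64} minutes.
The second occurrence is t = 53.64 minutes.
The hands form a 85-degree angle at 53.64 minutes past 7:00.

Final answer: 53.64 minutes past 7:00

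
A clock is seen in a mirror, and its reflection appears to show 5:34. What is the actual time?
Reflection across the vertical (12-6) axis maps a hand at angle A degrees to (360 - A) degrees, which sends a reading of T minutes past 12:00 to (720 - T) minutes past 12:00.
Mirror reads 5:34 = 334 minutes past 12:00.
Actual time: (720 - 334) mod 720 = 386 minutes = 6:26.

Final answer: 6:26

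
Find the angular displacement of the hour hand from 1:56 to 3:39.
The hour hand moves 0.5 degrees per minute.
Time elapsed: 3:39 - 1:56 = 103 minutes
Angular displacement: 103 x 0.5 = 51.5 degrees

Final answer: 51.5 degrees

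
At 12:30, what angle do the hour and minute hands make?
Hour hand position: 0 x 30 + 30 x 0.5 = 15 degrees
Minute hand position: 30 x 6 = 180 degrees
Difference: |15 - 180| = 165 degrees
The angle between the hands is 165 degrees

Final answer: 165 degrees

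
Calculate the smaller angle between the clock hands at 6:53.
Hour hand position: 6 x 30 + 53 x 0.5 = 206.5 degrees
Minute hand position: 53 x 6 = 318 degrees
Difference: |206.5 - 318| = 111.5 degrees
The angle between the hands is 111.5 degrees

Final answer: 111.5 degrees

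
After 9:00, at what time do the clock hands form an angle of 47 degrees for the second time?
At t minutes past 9:00, the hour hand is at 30 x 9 + 0.5t degrees and the minute hand is at 6t degrees.
The smaller angle between them is 47 degrees when |30H - 5.5t| = 47 or |30H - 5.5t| = 313.
With H = 9, solve 30 x 9 - 5.5t = +/- target for each target:
  t = (30 x 9 - 47) / 5.5 = 40.55
  t = (30 x 9 + 47) / 5.5 = 57.64
  t = (30 x 9 - 313) / 5.5 = -7.82 (outside (0, 60))
  t = (30 x 9 + 313) / 5.5 = 106 (outside (0, 60))
Valid solutions in (0, 60): {40.55, 57.64} minutes.
The second occurrence is t = 57.64 minutes.
The hands form a 47-degree angle at 57.64 minutes past 9:00.

Final answer: 57.64 minutes past 9:00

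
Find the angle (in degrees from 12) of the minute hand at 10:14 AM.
The minute hand moves 6 degrees per minute.
At 10:14: 14 x 6 = 84 degrees

Final answer: 84 degrees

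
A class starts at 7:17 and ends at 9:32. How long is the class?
From 7:17 to 9:32:
(9 x 60 + 32) - (7 x 60 + 17) = 572 - 437 = 135 minutes
= 2 hours and 15 minutes

Final answer: 2 hours and 15 minutes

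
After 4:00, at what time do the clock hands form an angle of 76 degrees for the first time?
At t minutes past 4:00, the hour hand is at 30 x 4 + 0.5t degrees and the minute hand is at 6t degrees.
The smaller angle between them is 76 degrees when |30H - 5.5t| = 76 or |30H - 5.5t| = 284.
With H = 4, solve 30 x 4 - 5.5t = +/- target for each target:
  t = (30 x 4 - 76) / 5.5 = 8
  t = (30 x 4 + 76) / 5.5 = 35.64
  t = (30 x 4 - 284) / 5.5 = -29.82 (outside (0, 60))
  t = (30 x 4 + 284) / 5.5 = 73.45 (outside (0, 60))
Valid solutions in (0, 60): {8, 35.64} minutes.
The first occurrence is t = 8 minutes.
The hands form a 76-degree angle at 8 minutes past 4:00.

Final answer: 8 minutes past 4:00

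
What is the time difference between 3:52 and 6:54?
From 3:52 to 6:54:
(6 x 60 + 54) - (3 x 60 + 52) = 414 - 232 = 182 minutes
= 3 hours and 2 minutes

Final answer: 3 hours and 2 minutes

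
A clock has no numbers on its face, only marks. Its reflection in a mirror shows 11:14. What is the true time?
Reflection across the vertical (12-6) axis maps a hand at angle A degrees to (360 - A) degrees, which sends a reading of T minutes past 12:00 to (720 - T) minutes past 12:00.
Mirror reads 11:14 = 674 minutes past 12:00.
Actual time: (720 - 674) mod 720 = 46 minutes = 12:46.

Final answer: 12:46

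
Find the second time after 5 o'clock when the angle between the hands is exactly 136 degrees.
At t minutes past 5:00, the hour hand is at 30 x 5 + 0.5t degrees and the minute hand is at 6t degrees.
The smaller angle between them is 136 degrees when |30H - 5.5t| = 136 or |30H - 5.5t| = 224.
With H = 5, solve 30 x 5 - 5.5t = +/- target for each target:
  t = (30 x 5 - 136) / 5.5 = 2.55
  t = (30 x 5 + 136) / 5.5 = 52
  t = (30 x 5 - 224) / 5.5 = -13.45 (outside (0, 60))
  t = (30 x 5 + 224) / 5.5 = 68 (outside (0, 60))
Valid solutions in (0, 60): {2.55, 52} minutes.
The second occurrence is t = 52 minutes.
The hands form a 136-degree angle at 52 minutes past 5:00.

Final answer: 52 minutes past 5:00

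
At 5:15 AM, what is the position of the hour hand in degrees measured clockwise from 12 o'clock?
The hour hand moves 30 degrees per hour and 0.5 degrees per minute.
At 5:15: (5) x 30 + 15 x 0.5 = 150 + 7.5 = 157.5 degrees

Final answer: 157.5 degrees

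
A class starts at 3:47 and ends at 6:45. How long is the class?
From 3:47 to 6:45:
(6 x 60 + 45) - (3 x 60 + 47) = 405 - 227 = 178 minutes
= 2 hours and 58 minutes

Final answer: 2 hours and 58 minutes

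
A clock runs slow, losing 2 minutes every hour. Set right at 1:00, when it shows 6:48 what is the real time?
For every 60 true minutes, the faulty clock advances 58 minutes, so 1 faulty-clock minute corresponds to 60/58 true minutes.
From 1:00 to 6:48 on the faulty dial is 348 minutes.
True elapsed: 348 x 60/58 = 360 minutes = 6 hours.
True time: 1:00 + 6 hours = 7:00.

Final answer: 7:00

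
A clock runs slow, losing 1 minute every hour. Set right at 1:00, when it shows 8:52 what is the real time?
For every 60 true minutes, the faulty clock advances 59 minutes, so 1 faulty-clock minute corresponds to 60/59 true minutes.
From 1:00 to 8:52 on the faulty dial is 472 minutes.
True elapsed: 472 x 60/59 = 480 minutes = 8 hours.
True time: 1:00 + 8 hours = 9:00.

Final answer: 9:00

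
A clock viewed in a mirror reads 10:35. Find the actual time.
Reflection across the vertical (12-6) axis maps a hand at angle A degrees to (360 - A) degrees, which sends a reading of T minutes past 12:00 to (720 - T) minutes past 12:00.
Mirror reads 10:35 = 635 minutes past 12:00.
Actual time: (720 - 635) mod 720 = 85 minutes = 1:25.

Final answer: 1:25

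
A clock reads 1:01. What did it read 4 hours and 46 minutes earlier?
Starting time: 1:01 = 61 total minutes past 12:00
Subtracting: 4 hours and 46 minutes = 286 minutes
61 - 286 = -225 (negative, add 12 hours = 720) = 495 minutes
= 8 hours and 15 minutes past 12:00 = 8:15

Final answer: 8:15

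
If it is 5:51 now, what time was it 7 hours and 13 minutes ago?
Starting time: 5:51 = 351 total minutes past 12:00
Subtracting: 7 hours and 13 minutes = 433 minutes
351 - 433 = -82 (negative, add 12 hours = 720) = 638 minutes
= 10 hours and 38 minutes past 12:00 = 10:38

Final answer: 10:38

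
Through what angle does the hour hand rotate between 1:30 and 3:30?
The hour hand moves 0.5 degrees per minute.
Time elapsed: 3:30 - 1:30 = 120 minutes
Angular displacement: 120 x 0.5 = 60 degrees

Final answer: 60 degrees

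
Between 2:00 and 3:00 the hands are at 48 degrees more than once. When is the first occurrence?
At t minutes past 2:00, the hour hand is at 30 x 2 + 0.5t degrees and the minute hand is at 6t degrees.
The smaller angle between them is 48 degrees when |30H - 5.5t| = 48 or |30H - 5.5t| = 312.
With H = 2, solve 30 x 2 - 5.5t = +/- target for each target:
  t = (30 x 2 - 48) / 5.5 = 2.18
  t = (30 x 2 + 48) / 5.5 = 19.64
  t = (30 x 2 - 312) / 5.5 = -45.82 (outside (0, 60))
  t = (30 x 2 + 312) / 5.5 = 67.64 (outside (0, 60))
Valid solutions in (0, 60): {2.18, 19.64} minutes.
The first occurrence is t = 2.18 minutes.
The hands form a 48-degree angle at 2.18 minutes past 2:00.

Final answer: 2.18 minutes past 2:00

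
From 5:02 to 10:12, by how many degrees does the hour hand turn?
The hour hand moves 0.5 degrees per minute.
Time elapsed: 10:12 - 5:02 = 310 minutes
Angular displacement: 310 x 0.5 = 155 degrees

Final answer: 155 degrees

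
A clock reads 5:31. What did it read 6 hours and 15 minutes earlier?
Starting time: 5:31 = 331 total minutes past 12:00
Subtracting: 6 hours and 15 minutes = 375 minutes
331 - 375 = -44 (negative, add 12 hours = 720) = 676 minutes
= 11 hours and 16 minutes past 12:00 = 11:16

Final answer: 11:16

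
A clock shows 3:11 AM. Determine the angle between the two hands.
Hour hand position: 3 x 30 + 11 x 0.5 = 95.5 degrees
Minute hand position: 11 x 6 = 66 degrees
Difference: |95.5 - 66| = 29.5 degrees
The angle between the hands is 29.5 degrees

Final answer: 29.5 degrees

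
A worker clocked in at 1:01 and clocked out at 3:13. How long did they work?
From 1:01 to 3:13:
(3 x 60 + 13) - (1 x 60 + 1) = 193 - 61 = 132 minutes
= 2 hours and 12 minutes

Final answer: 2 hours and 12 minutes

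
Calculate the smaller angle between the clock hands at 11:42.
Hour hand position: 11 x 30 + 42 x 0.5 = 351 degrees
Minute hand position: 42 x 6 = 252 degrees
Difference: |351 - 252| = 99 degrees
The angle between the hands is 99 degrees

Final answer: 99 degrees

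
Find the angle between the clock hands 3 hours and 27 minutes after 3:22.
First find the time 3 hours and 27 minutes after 3:22.
Total minutes: 3 x 60 + 22 + 3 x 60 + 27 = 409.
409 mod 720 = 409 minutes = 6:49.
Now compute the angle at 6:49:
Hour hand: 6 x 30 + 49 x 0.5 = 204.5 degrees
Minute hand: 49 x 6 = 294 degrees
Difference: |204.5 - 294| = 89.5 degrees
The angle is 89.5 degrees

Final answer: 89.5 degrees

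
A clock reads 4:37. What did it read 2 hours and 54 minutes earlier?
Starting time: 4:37 = 277 total minutes past 12:00
Subtracting: 2 hours and 54 minutes = 174 minutes
277 - 174 = 103 minutes
= 1 hour and 43 minutes past 12:00 = 1:43

Final answer: 1:43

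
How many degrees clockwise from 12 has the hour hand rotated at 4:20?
The hour hand moves 30 degrees per hour and 0.5 degrees per minute.
At 4:20: (4) x 30 + 20 x 0.5 = 120 + 10 = 130 degrees

Final answer: 130 degrees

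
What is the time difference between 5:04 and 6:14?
From 5:04 to 6:14:
(6 x 60 + 14) - (5 x 60 + 4) = 374 - 304 = 70 minutes
= 1 hour and 10 minutes

Final answer: 1 hour and 10 minutes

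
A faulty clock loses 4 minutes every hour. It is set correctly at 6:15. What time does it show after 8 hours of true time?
For every 60 true minutes, the faulty clock advances 60 - 4 = 56 minutes.
True elapsed: 8 hours = 480 minutes.
Faulty clock advances: 480 x 56/60 = 448 minutes (drift: 32 minutes behind).
Shown time: 6:15 + 448 minutes = 1:43.

Final answer: 1:43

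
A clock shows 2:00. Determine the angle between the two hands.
Hour hand position: 2 x 30 + 0 x 0.5 = 60 degrees
Minute hand position: 0 x 6 = 0 degrees
Difference: |60 - 0| = 60 degrees
The angle between the hands is 60 degrees

Final answer: 60 degrees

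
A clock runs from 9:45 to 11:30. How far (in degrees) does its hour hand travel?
The hour hand moves 0.5 degrees per minute.
Time elapsed: 11:30 - 9:45 = 105 minutes
Angular displacement: 105 x 0.5 = 52.5 degrees

Final answer: 52.5 degrees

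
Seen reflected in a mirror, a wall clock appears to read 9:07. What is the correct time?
Reflection across the vertical (12-6) axis maps a hand at angle A degrees to (360 - A) degrees, which sends a reading of T minutes past 12:00 to (720 - T) minutes past 12:00.
Mirror reads 9:07 = 547 minutes past 12:00.
Actual time: (720 - 547) mod 720 = 173 minutes = 2:53.

Final answer: 2:53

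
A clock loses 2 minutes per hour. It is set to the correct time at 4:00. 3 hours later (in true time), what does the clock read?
For every 60 true minutes, the faulty clock advances 60 - 2 = 58 minutes.
True elapsed: 3 hours = 180 minutes.
Faulty clock advances: 180 x 58/60 = 174 minutes (drift: 6 minutes behind).
Shown time: 4:00 + 174 minutes = 6:54.

Final answer: 6:54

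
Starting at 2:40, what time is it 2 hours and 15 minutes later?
Starting time: 2:40
Adding 15 minutes to 40 minutes: 40 + 15 = 55 minutes
Adding 2 hours: 2 + 2 = 4
Final time: 4:55

Final answer: 4:55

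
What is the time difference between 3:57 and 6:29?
From 3:57 to 6:29:
(6 x 60 + 29) - (3 x 60 + 57) = 389 - 237 = 152 minutes
= 2 hours and 32 minutes

Final answer: 2 hours and 32 minutes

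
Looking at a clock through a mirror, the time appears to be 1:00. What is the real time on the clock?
Reflection across the vertical (12-6) axis maps a hand at angle A degrees to (360 - A) degrees, which sends a reading of T minutes past 12:00 to (720 - T) minutes past 12:00.
Mirror reads 1:00 = 60 minutes past 12:00.
Actual time: (720 - 60) mod 720 = 660 minutes = 11:00.

Final answer: 11:00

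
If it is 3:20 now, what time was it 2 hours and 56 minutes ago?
Starting time: 3:20 = 200 total minutes past 12:00
Subtracting: 2 hours and 56 minutes = 176 minutes
200 - 176 = 24 minutes
= 24 minutes past 12:00 = 12:24

Final answer: 12:24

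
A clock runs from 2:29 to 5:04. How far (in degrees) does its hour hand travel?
The hour hand moves 0.5 degrees per minute.
Time elapsed: 5:04 - 2:29 = 155 minutes
Angular displacement: 155 x 0.5 = 77.5 degrees

Final answer: 77.5 degrees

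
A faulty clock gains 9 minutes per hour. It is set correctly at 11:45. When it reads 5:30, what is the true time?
For every 60 true minutes, the faulty clock advances 69 minutes, so 1 faulty-clock minute corresponds to 60/69 true minutes.
From 11:45 to 5:30 on the faulty dial is 345 minutes.
True elapsed: 345 x 60/69 = 300 minutes = 5 hours.
True time: 11:45 + 5 hours = 4:45.

Final answer: 4:45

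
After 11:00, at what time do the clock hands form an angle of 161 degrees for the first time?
At t minutes past 11:00, the hour hand is at 30 x 11 + 0.5t degrees and the minute hand is at 6t degrees.
The smaller angle between them is 161 degrees when |30H - 5.5t| = 161 or |30H - 5.5t| = 199.
With H = 11, solve 30 x 11 - 5.5t = +/- target for each target:
  t = (30 x 11 - 161) / 5.5 = 30.73
  t = (30 x 11 + 161) / 5.5 = 89.27 (outside (0, 60))
  t = (30 x 11 - 199) / 5.5 = 23.82
  t = (30 x 11 + 199) / 5.5 = 96.18 (outside (0, 60))
Valid solutions in (0, 60): {23.82, 30.73} minutes.
The first occurrence is t = 23.82 minutes.
The hands form a 161-degree angle at 23.82 minutes past 11:00.

Final answer: 23.82 minutes past 11:00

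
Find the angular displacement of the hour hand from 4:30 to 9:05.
The hour hand moves 0.5 degrees per minute.
Time elapsed: 9:05 - 4:30 = 275 minutes
Angular displacement: 275 x 0.5 = 137.5 degrees

Final answer: 137.5 degrees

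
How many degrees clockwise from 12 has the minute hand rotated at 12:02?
The minute hand moves 6 degrees per minute.
At 12:02: 2 x 6 = 12 degrees

Final answer: 12 degrees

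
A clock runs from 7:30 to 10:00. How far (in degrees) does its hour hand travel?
The hour hand moves 0.5 degrees per minute.
Time elapsed: 10:00 - 7:30 = 150 minutes
Angular displacement: 150 x 0.5 = 75 degrees

Final answer: 75 degrees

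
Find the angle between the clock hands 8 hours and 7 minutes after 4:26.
First find the time 8 hours and 7 minutes after 4:26.
Total minutes: 4 x 60 + 26 + 8 x 60 + 7 = 753.
753 mod 720 = 33 minutes = 12:33.
Now compute the angle at 12:33:
Hour hand: 0 x 30 + 33 x 0.5 = 16.5 degrees
Minute hand: 33 x 6 = 198 degrees
Difference: |16.5 - 198| = 181.5 degrees
Smaller angle: 360 - 181.5 = 178.5 degrees

Final answer: 178.5 degrees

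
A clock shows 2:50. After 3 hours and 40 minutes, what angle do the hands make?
First find the time 3 hours and 40 minutes after 2:50.
Total minutes: 2 x 60 + 50 + 3 x 60 + 40 = 390.
390 mod 720 = 390 minutes = 6:30.
Now compute the angle at 6:30:
Hour hand: 6 x 30 + 30 x 0.5 = 195 degrees
Minute hand: 30 x 6 = 180 degrees
Difference: |195 - 180| = 15 degrees
The angle is 15 degrees

Final answer: 15 degrees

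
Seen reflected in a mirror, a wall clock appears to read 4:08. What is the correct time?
Reflection across the vertical (12-6) axis maps a hand at angle A degrees to (360 - A) degrees, which sends a reading of T minutes past 12:00 to (720 - T) minutes past 12:00.
Mirror reads 4:08 = 248 minutes past 12:00.
Actual time: (720 - 248) mod 720 = 472 minutes = 7:52.

Final answer: 7:52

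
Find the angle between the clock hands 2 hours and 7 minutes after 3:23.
First find the time 2 hours and 7 minutes after 3:23.
Total minutes: 3 x 60 + 23 + 2 x 60 + 7 = 330.
330 mod 720 = 330 minutes = 5:30.
Now compute the angle at 5:30:
Hour hand: 5 x 30 + 30 x 0.5 = 165 degrees
Minute hand: 30 x 6 = 180 degrees
Difference: |165 - 180| = 15 degrees
The angle is 15 degrees

Final answer: 15 degrees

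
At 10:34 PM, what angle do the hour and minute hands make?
Hour hand position: 10 x 30 + 34 x 0.5 = 317 degrees
Minute hand position: 34 x 6 = 204 degrees
Difference: |317 - 204| = 113 degrees
The angle between the hands is 113 degrees

Final answer: 113 degrees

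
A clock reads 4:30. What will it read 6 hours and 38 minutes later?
Starting time: 4:30
Adding 38 minutes to 30 minutes: 30 + 38 = 68 minutes = 1 hour and 8 minutes
Adding 6 hours: 4 + 6 + 1 (carry) = 11
Final time: 11:08

Final answer: 11:08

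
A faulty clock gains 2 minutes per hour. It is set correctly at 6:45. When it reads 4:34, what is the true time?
For every 60 true minutes, the faulty clock advances 62 minutes, so 1 faulty-clock minute corresponds to 60/62 true minutes.
From 6:45 to 4:34 on the faulty dial is 589 minutes.
True elapsed: 589 x 60/62 = 570 minutes = 9 hours and 30 minutes.
True time: 6:45 + 9 hours and 30 minutes = 4:15.

Final answer: 4:15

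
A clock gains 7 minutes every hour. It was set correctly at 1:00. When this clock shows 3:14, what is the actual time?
For every 60 true minutes, the faulty clock advances 67 minutes, so 1 faulty-clock minute corresponds to 60/67 true minutes.
From 1:00 to 3:14 on the faulty dial is 134 minutes.
True elapsed: 134 x 60/67 = 120 minutes = 2 hours.
True time: 1:00 + 2 hours = 3:00.

Final answer: 3:00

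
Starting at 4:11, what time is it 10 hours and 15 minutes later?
Starting time: 4:11
Adding 15 minutes to 11 minutes: 11 + 15 = 26 minutes
Adding 10 hours: 4 + 10 = 14 - 12 = 2
Final time: 2:26

Final answer: 2:26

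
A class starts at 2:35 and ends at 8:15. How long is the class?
From 2:35 to 8:15:
(8 x 60 + 15) - (2 x 60 + 35) = 495 - 155 = 340 minutes
= 5 hours and 40 minutes

Final answer: 5 hours and 40 minutes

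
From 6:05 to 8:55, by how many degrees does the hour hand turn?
The hour hand moves 0.5 degrees per minute.
Time elapsed: 8:55 - 6:05 = 170 minutes
Angular displacement: 170 x 0.5 = 85 degrees

Final answer: 85 degrees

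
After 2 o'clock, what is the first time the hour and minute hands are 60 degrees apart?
At t minutes past 2:00, the hour hand is at 30 x 2 + 0.5t degrees and the minute hand is at 6t degrees.
The smaller angle between them is 60 degrees when |30H - 5.5t| = 60 or |30H - 5.5t| = 300.
With H = 2, solve 30 x 2 - 5.5t = +/- target for each target:
  t = (30 x 2 - 60) / 5.5 = 0 (outside (0, 60))
  t = (30 x 2 + 60) / 5.5 = 21.82
  t = (30 x 2 - 300) / 5.5 = -43.64 (outside (0, 60))
  t = (30 x 2 + 300) / 5.5 = 65.45 (outside (0, 60))
Valid solutions in (0, 60): {21.82} minutes.
The first occurrence is t = 21.82 minutes.
The hands form a 60-degree angle at 21.82 minutes past 2:00.

Final answer: 21.82 minutes past 2:00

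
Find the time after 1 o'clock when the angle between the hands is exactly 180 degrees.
For hands to be 180 degrees apart: |30H - 5.5t| = 180
With H = 1: t = (30 x 1 + 180)/5.5 = 38.18 or t = (30 x 1 - 180)/5.5 = -27.27
First valid solution (0 < t < 60): t = 38.18 minutes
The hands are opposite at 38.18 minutes past 1:00.

Final answer: 38.18 minutes past 1:00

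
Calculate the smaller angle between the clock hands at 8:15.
Hour hand position: 8 x 30 + 15 x 0.5 = 247.5 degrees
Minute hand position: 15 x 6 = 90 degrees
Difference: |247.5 - 90| = 157.5 degrees
The angle between the hands is 157.5 degrees

Final answer: 157.5 degrees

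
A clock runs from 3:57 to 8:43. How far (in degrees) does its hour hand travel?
The hour hand moves 0.5 degrees per minute.
Time elapsed: 8:43 - 3:57 = 286 minutes
Angular displacement: 286 x 0.5 = 143 degrees

Final answer: 143 degrees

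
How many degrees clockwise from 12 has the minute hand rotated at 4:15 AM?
The minute hand moves 6 degrees per minute.
At 4:15: 15 x 6 = 90 degrees

Final answer: 90 degrees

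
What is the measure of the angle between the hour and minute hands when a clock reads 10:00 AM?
Hour hand position: 10 x 30 + 0 x 0.5 = 300 degrees
Minute hand position: 0 x 6 = 0 degrees
Difference: |300 - 0| = 300 degrees
Since 300 > 180, the smaller angle is 360 - 300 = 60 degrees

Final answer: 60 degrees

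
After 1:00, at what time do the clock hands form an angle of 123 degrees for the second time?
At t minutes past 1:00, the hour hand is at 30 x 1 + 0.5t degrees and the minute hand is at 6t degrees.
The smaller angle between them is 123 degrees when |30H - 5.5t| = 123 or |30H - 5.5t| = 237.
With H = 1, solve 30 x 1 - 5.5t = +/- target for each target:
  t = (30 x 1 - 123) / 5.5 = -16.91 (outside (0, 60))
  t = (30 x 1 + 123) / 5.5 = 27.82
  t = (30 x 1 - 237) / 5.5 = -37.64 (outside (0, 60))
  t = (30 x 1 + 237) / 5.5 = 48.55
Valid solutions in (0, 60): {27.82, 48.55} minutes.
The second occurrence is t = 48.55 minutes.
The hands form a 123-degree angle at 48.55 minutes past 1:00.

Final answer: 48.55 minutes past 1:00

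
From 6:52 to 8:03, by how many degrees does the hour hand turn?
The hour hand moves 0.5 degrees per minute.
Time elapsed: 8:03 - 6:52 = 71 minutes
Angular displacement: 71 x 0.5 = 35.5 degrees

Final answer: 35.5 degrees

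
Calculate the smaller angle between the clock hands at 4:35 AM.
Hour hand position: 4 x 30 + 35 x 0.5 = 137.5 degrees
Minute hand position: 35 x 6 = 210 degrees
Difference: |137.5 - 210| = 72.5 degrees
The angle between the hands is 72.5 degrees

Final answer: 72.5 degrees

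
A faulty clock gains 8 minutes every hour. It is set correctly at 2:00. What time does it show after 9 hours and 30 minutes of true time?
For every 60 true minutes, the faulty clock advances 60 + 8 = 68 minutes.
True elapsed: 9 hours and 30 minutes = 570 minutes.
Faulty clock advances: 570 x 68/60 = 646 minutes (drift: 76 minutes ahead).
Shown time: 2:00 + 646 minutes = 12:46.

Final answer: 12:46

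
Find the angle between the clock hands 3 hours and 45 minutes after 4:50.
First find the time 3 hours and 45 minutes after 4:50.
Total minutes: 4 x 60 + 50 + 3 x 60 + 45 = 515.
515 mod 720 = 515 minutes = 8:35.
Now compute the angle at 8:35:
Hour hand: 8 x 30 + 35 x 0.5 = 257.5 degrees
Minute hand: 35 x 6 = 210 degrees
Difference: |257.5 - 210| = 47.5 degrees
The angle is 47.5 degrees

Final answer: 47.5 degrees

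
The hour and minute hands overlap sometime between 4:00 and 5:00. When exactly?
The minute hand gains 5.5 degrees per minute on the hour hand.
At 4:00, the hour hand is at 120 degrees and the minute hand is at 0 degrees.
The gap is 120 degrees. Time to close: 120/5.5 = 60 x 4/11 = 21.82 minutes.
The hands overlap at 21.82 minutes past 4:00.

Final answer: 21.82 minutes past 4:00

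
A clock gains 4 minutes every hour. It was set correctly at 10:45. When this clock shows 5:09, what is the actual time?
For every 60 true minutes, the faulty clock advances 64 minutes, so 1 faulty-clock minute corresponds to 60/64 true minutes.
From 10:45 to 5:09 on the faulty dial is 384 minutes.
True elapsed: 384 x 60/64 = 360 minutes = 6 hours.
True time: 10:45 + 6 hours = 4:45.

Final answer: 4:45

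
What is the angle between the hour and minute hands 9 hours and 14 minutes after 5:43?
First find the time 9 hours and 14 minutes after 5:43.
Total minutes: 5 x 60 + 43 + 9 x 60 + 14 = 897.
897 mod 720 = 177 minutes = 2:57.
Now compute the angle at 2:57:
Hour hand: 2 x 30 + 57 x 0.5 = 88.5 degrees
Minute hand: 57 x 6 = 342 degrees
Difference: |88.5 - 342| = 253.5 degrees
Smaller angle: 360 - 253.5 = 106.5 degrees

Final answer: 106.5 degrees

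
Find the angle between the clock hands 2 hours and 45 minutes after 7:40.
First find the time 2 hours and 45 minutes after 7:40.
Total minutes: 7 x 60 + 40 + 2 x 60 + 45 = 625.
625 mod 720 = 625 minutes = 10:25.
Now compute the angle at 10:25:
Hour hand: 10 x 30 + 25 x 0.5 = 312.5 degrees
Minute hand: 25 x 6 = 150 degrees
Difference: |312.5 - 150| = 162.5 degrees
The angle is 162.5 degrees

Final answer: 162.5 degrees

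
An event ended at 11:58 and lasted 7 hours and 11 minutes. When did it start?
Starting time: 11:58 = 718 total minutes past 12:00
Subtracting: 7 hours and 11 minutes = 431 minutes
718 - 431 = 287 minutes
= 4 hours and 47 minutes past 12:00 = 4:47

Final answer: 4:47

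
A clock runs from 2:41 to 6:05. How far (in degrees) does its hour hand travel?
The hour hand moves 0.5 degrees per minute.
Time elapsed: 6:05 - 2:41 = 204 minutes
Angular displacement: 204 x 0.5 = 102 degrees

Final answer: 102 degrees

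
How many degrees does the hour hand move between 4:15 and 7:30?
The hour hand moves 0.5 degrees per minute.
Time elapsed: 7:30 - 4:15 = 195 minutes
Angular displacement: 195 x 0.5 = 97.5 degrees

Final answer: 97.5 degrees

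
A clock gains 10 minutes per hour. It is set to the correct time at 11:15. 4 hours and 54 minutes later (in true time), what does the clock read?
For every 60 true minutes, the faulty clock advances 60 + 10 = 70 minutes.
True elapsed: 4 hours and 54 minutes = 294 minutes.
Faulty clock advances: 294 x 70/60 = 343 minutes (drift: 49 minutes ahead).
Shown time: 11:15 + 343 minutes = 4:58.

Final answer: 4:58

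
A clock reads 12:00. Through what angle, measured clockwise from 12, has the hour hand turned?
The hour hand moves 30 degrees per hour and 0.5 degrees per minute.
At 12:00: (0) x 30 + 0 x 0.5 = 0 + 0 = 0 degrees

Final answer: 0 degrees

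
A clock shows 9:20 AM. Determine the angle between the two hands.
Hour hand position: 9 x 30 + 20 x 0.5 = 280 degrees
Minute hand position: 20 x 6 = 120 degrees
Difference: |280 - 120| = 160 degrees
The angle between the hands is 160 degrees

Final answer: 160 degrees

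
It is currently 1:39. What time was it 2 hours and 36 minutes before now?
Starting time: 1:39 = 99 total minutes past 12:00
Subtracting: 2 hours and 36 minutes = 156 minutes
99 - 156 = -57 (negative, add 12 hours = 720) = 663 minutes
= 11 hours and 3 minutes past 12:00 = 11:03

Final answer: 11:03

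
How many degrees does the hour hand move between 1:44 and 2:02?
The hour hand moves 0.5 degrees per minute.
Time elapsed: 2:02 - 1:44 = 18 minutes
Angular displacement: 18 x 0.5 = 9 degrees

Final answer: 9 degrees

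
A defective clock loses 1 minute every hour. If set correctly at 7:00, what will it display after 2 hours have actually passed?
For every 60 true minutes, the faulty clock advances 60 - 1 = 59 minutes.
True elapsed: 2 hours = 120 minutes.
Faulty clock advances: 120 x 59/60 = 118 minutes (drift: 2 minutes behind).
Shown time: 7:00 + 118 minutes = 8:58.

Final answer: 8:58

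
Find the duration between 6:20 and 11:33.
From 6:20 to 11:33:
(11 x 60 + 33) - (6 x 60 + 20) = 693 - 380 = 313 minutes
= 5 hours and 13 minutes

Final answer: 5 hours and 13 minutes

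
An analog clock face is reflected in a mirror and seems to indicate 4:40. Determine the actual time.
Reflection across the vertical (12-6) axis maps a hand at angle A degrees to (360 - A) degrees, which sends a reading of T minutes past 12:00 to (720 - T) minutes past 12:00.
Mirror reads 4:40 = 280 minutes past 12:00.
Actual time: (720 - 280) mod 720 = 440 minutes = 7:20.

Final answer: 7:20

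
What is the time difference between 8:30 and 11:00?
From 8:30 to 11:00:
(11 x 60 + 0) - (8 x 60 + 30) = 660 - 510 = 150 minutes
= 2 hours and 30 minutes

Final answer: 2 hours and 30 minutes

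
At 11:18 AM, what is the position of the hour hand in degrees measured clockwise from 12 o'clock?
The hour hand moves 30 degrees per hour and 0.5 degrees per minute.
At 11:18: (11) x 30 + 18 x 0.5 = 330 + 9 = 339 degrees

Final answer: 339 degrees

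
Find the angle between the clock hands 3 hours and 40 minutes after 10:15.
First find the time 3 hours and 40 minutes after 10:15.
Total minutes: 10 x 60 + 15 + 3 x 60 + 40 = 835.
835 mod 720 = 115 minutes = 1:55.
Now compute the angle at 1:55:
Hour hand: 1 x 30 + 55 x 0.5 = 57.5 degrees
Minute hand: 55 x 6 = 330 degrees
Difference: |57.5 - 330| = 272.5 degrees
Smaller angle: 360 - 272.5 = 87.5 degrees

Final answer: 87.5 degrees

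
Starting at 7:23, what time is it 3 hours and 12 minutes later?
Starting time: 7:23
Adding 12 minutes to 23 minutes: 23 + 12 = 35 minutes
Adding 3 hours: 7 + 3 = 10
Final time: 10:35

Final answer: 10:35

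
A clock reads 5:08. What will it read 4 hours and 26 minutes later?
Starting time: 5:08
Adding 26 minutes to 8 minutes: 8 + 26 = 34 minutes
Adding 4 hours: 5 + 4 = 9
Final time: 9:34

Final answer: 9:34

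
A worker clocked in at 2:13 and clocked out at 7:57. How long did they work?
From 2:13 to 7:57:
(7 x 60 + 57) - (2 x 60 + 13) = 477 - 133 = 344 minutes
= 5 hours and 44 minutes

Final answer: 5 hours and 44 minutes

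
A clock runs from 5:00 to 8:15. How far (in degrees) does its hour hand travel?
The hour hand moves 0.5 degrees per minute.
Time elapsed: 8:15 - 5:00 = 195 minutes
Angular displacement: 195 x 0.5 = 97.5 degrees

Final answer: 97.5 degrees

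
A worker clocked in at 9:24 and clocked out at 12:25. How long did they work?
From 9:24 to 12:25:
(12 x 60 + 25) - (9 x 60 + 24) = 745 - 564 = 181 minutes
= 3 hours and 1 minute

Final answer: 3 hours and 1 minute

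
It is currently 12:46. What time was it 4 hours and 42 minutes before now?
Starting time: 12:46 = 46 total minutes past 12:00
Subtracting: 4 hours and 42 minutes = 282 minutes
46 - 282 = -236 (negative, add 12 hours = 720) = 484 minutes
= 8 hours and 4 minutes past 12:00 = 8:04

Final answer: 8:04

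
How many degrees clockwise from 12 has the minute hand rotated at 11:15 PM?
The minute hand moves 6 degrees per minute.
At 11:15: 15 x 6 = 90 degrees

Final answer: 90 degrees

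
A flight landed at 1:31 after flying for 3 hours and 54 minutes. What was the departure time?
Starting time: 1:31 = 91 total minutes past 12:00
Subtracting: 3 hours and 54 minutes = 234 minutes
91 - 234 = -143 (negative, add 12 hours = 720) = 577 minutes
= 9 hours and 37 minutes past 12:00 = 9:37

Final answer: 9:37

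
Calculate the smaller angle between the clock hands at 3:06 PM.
Hour hand position: 3 x 30 + 6 x 0.5 = 93 degrees
Minute hand position: 6 x 6 = 36 degrees
Difference: |93 - 36| = 57 degrees
The angle between the hands is 57 degrees

Final answer: 57 degrees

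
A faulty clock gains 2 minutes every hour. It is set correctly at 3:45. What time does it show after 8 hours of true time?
For every 60 true minutes, the faulty clock advances 60 + 2 = 62 minutes.
True elapsed: 8 hours = 480 minutes.
Faulty clock advances: 480 x 62/60 = 496 minutes (drift: 16 minutes ahead).
Shown time: 3:45 + 496 minutes = 12:01.

Final answer: 12:01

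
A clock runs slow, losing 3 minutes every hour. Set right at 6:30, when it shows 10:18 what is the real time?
For every 60 true minutes, the faulty clock advances 57 minutes, so 1 faulty-clock minute corresponds to 60/57 true minutes.
From 6:30 to 10:18 on the faulty dial is 228 minutes.
True elapsed: 228 x 60/57 = 240 minutes = 4 hours.
True time: 6:30 + 4 hours = 10:30.

Final answer: 10:30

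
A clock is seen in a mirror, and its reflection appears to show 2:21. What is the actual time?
Reflection across the vertical (12-6) axis maps a hand at angle A degrees to (360 - A) degrees, which sends a reading of T minutes past 12:00 to (720 - T) minutes past 12:00.
Mirror reads 2:21 = 141 minutes past 12:00.
Actual time: (720 - 141) mod 720 = 579 minutes = 9:39.

Final answer: 9:39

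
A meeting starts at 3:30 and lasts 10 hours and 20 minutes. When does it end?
Starting time: 3:30
Adding 20 minutes to 30 minutes: 30 + 20 = 50 minutes
Adding 10 hours: 3 + 10 = 13 - 12 = 1
Final time: 1:50

Final answer: 1:50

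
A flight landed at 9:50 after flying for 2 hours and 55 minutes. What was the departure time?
Starting time: 9:50 = 590 total minutes past 12:00
Subtracting: 2 hours and 55 minutes = 175 minutes
590 - 175 = 415 minutes
= 6 hours and 55 minutes past 12:00 = 6:55

Final answer: 6:55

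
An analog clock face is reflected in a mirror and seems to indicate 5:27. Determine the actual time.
Reflection across the vertical (12-6) axis maps a hand at angle A degrees to (360 - A) degrees, which sends a reading of T minutes past 12:00 to (720 - T) minutes past 12:00.
Mirror reads 5:27 = 327 minutes past 12:00.
Actual time: (720 - 327) mod 720 = 393 minutes = 6:33.

Final answer: 6:33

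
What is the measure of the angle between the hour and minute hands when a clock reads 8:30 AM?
Hour hand position: 8 x 30 + 30 x 0.5 = 255 degrees
Minute hand position: 30 x 6 = 180 degrees
Difference: |255 - 180| = 75 degrees
The angle between the hands is 75 degrees

Final answer: 75 degrees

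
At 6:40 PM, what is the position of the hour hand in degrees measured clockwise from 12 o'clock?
The hour hand moves 30 degrees per hour and 0.5 degrees per minute.
At 6:40: (6) x 30 + 40 x 0.5 = 180 + 20 = 200 degrees

Final answer: 200 degrees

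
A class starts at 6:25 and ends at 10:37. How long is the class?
From 6:25 to 10:37:
(10 x 60 + 37) - (6 x 60 + 25) = 637 - 385 = 252 minutes
= 4 hours and 12 minutes

Final answer: 4 hours and 12 minutes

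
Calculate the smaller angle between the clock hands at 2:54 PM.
Hour hand position: 2 x 30 + 54 x 0.5 = 87 degrees
Minute hand position: 54 x 6 = 324 degrees
Difference: |87 - 324| = 237 degrees
Since 237 > 180, the smaller angle is 360 - 237 = 123 degrees

Final answer: 123 degrees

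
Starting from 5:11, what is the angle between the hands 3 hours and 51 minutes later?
First find the time 3 hours and 51 minutes after 5:11.
Total minutes: 5 x 60 + 11 + 3 x 60 + 51 = 542.
542 mod 720 = 542 minutes = 9:02.
Now compute the angle at 9:02:
Hour hand: 9 x 30 + 2 x 0.5 = 271 degrees
Minute hand: 2 x 6 = 12 degrees
Difference: |271 - 12| = 259 degrees
Smaller angle: 360 - 259 = 101 degrees

Final answer: 101 degrees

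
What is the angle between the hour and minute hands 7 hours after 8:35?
First find the time 7 hours after 8:35.
Total minutes: 8 x 60 + 35 + 7 x 60 + 0 = 935.
935 mod 720 = 215 minutes = 3:35.
Now compute the angle at 3:35:
Hour hand: 3 x 30 + 35 x 0.5 = 107.5 degrees
Minute hand: 35 x 6 = 210 degrees
Difference: |107.5 - 210| = 102.5 degrees
The angle is 102.5 degrees

Final answer: 102.5 degrees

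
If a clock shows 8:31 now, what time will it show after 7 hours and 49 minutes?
Starting time: 8:31
Adding 49 minutes to 31 minutes: 31 + 49 = 80 minutes = 1 hour and 20 minutes
Adding 7 hours: 8 + 7 + 1 (carry) = 16 - 12 = 4
Final time: 4:20

Final answer: 4:20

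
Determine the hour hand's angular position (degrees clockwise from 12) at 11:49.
The hour hand moves 30 degrees per hour and 0.5 degrees per minute.
At 11:49: (11) x 30 + 49 x 0.5 = 330 + 24.5 = 354.5 degrees

Final answer: 354.5 degrees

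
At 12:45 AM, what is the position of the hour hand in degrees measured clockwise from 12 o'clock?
The hour hand moves 30 degrees per hour and 0.5 degrees per minute.
At 12:45: (0) x 30 + 45 x 0.5 = 0 + 22.5 = 22.5 degrees

Final answer: 22.5 degrees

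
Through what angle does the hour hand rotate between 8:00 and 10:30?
The hour hand moves 0.5 degrees per minute.
Time elapsed: 10:30 - 8:00 = 150 minutes
Angular displacement: 150 x 0.5 = 75 degrees

Final answer: 75 degrees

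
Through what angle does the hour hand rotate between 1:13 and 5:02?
The hour hand moves 0.5 degrees per minute.
Time elapsed: 5:02 - 1:13 = 229 minutes
Angular displacement: 229 x 0.5 = 114.5 degrees

Final answer: 114.5 degrees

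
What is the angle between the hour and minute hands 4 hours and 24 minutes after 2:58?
First find the time 4 hours and 24 minutes after 2:58.
Total minutes: 2 x 60 + 58 + 4 x 60 + 24 = 442.
442 mod 720 = 442 minutes = 7:22.
Now compute the angle at 7:22:
Hour hand: 7 x 30 + 22 x 0.5 = 221 degrees
Minute hand: 22 x 6 = 132 degrees
Difference: |221 - 132| = 89 degrees
The angle is 89 degrees

Final answer: 89 degrees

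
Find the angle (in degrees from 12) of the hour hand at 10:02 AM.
The hour hand moves 30 degrees per hour and 0.5 degrees per minute.
At 10:02: (10) x 30 + 2 x 0.5 = 300 + 1 = 301 degrees

Final answer: 301 degrees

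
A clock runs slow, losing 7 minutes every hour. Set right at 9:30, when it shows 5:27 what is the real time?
For every 60 true minutes, the faulty clock advances 53 minutes, so 1 faulty-clock minute corresponds to 60/53 true minutes.
From 9:30 to 5:27 on the faulty dial is 477 minutes.
True elapsed: 477 x 60/53 = 540 minutes = 9 hours.
True time: 9:30 + 9 hours = 6:30.

Final answer: 6:30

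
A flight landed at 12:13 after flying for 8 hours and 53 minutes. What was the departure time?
Starting time: 12:13 = 13 total minutes past 12:00
Subtracting: 8 hours and 53 minutes = 533 minutes
13 - 533 = -520 (negative, add 12 hours = 720) = 200 minutes
= 3 hours and 20 minutes past 12:00 = 3:20

Final answer: 3:20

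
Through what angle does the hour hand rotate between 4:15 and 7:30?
The hour hand moves 0.5 degrees per minute.
Time elapsed: 7:30 - 4:15 = 195 minutes
Angular displacement: 195 x 0.5 = 97.5 degrees

Final answer: 97.5 degrees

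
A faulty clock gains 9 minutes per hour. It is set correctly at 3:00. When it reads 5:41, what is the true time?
For every 60 true minutes, the faulty clock advances 69 minutes, so 1 faulty-clock minute corresponds to 60/69 true minutes.
From 3:00 to 5:41 on the faulty dial is 161 minutes.
True elapsed: 161 x 60/69 = 140 minutes = 2 hours and 20 minutes.
True time: 3:00 + 2 hours and 20 minutes = 5:20.

Final answer: 5:20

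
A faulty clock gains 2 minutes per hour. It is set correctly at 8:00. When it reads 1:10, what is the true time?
For every 60 true minutes, the faulty clock advances 62 minutes, so 1 faulty-clock minute corresponds to 60/62 true minutes.
From 8:00 to 1:10 on the faulty dial is 310 minutes.
True elapsed: 310 x 60/62 = 300 minutes = 5 hours.
True time: 8:00 + 5 hours = 1:00.

Final answer: 1:00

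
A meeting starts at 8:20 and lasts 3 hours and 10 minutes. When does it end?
Starting time: 8:20
Adding 10 minutes to 20 minutes: 20 + 10 = 30 minutes
Adding 3 hours: 8 + 3 = 11
Final time: 11:30

Final answer: 11:30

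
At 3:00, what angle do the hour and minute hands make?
Hour hand position: 3 x 30 + 0 x 0.5 = 90 degrees
Minute hand position: 0 x 6 = 0 degrees
Difference: |90 - 0| = 90 degrees
The angle between the hands is 90 degrees

Final answer: 90 degrees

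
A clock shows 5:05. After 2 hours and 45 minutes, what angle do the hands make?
First find the time 2 hours and 45 minutes after 5:05.
Total minutes: 5 x 60 + 5 + 2 x 60 + 45 = 470.
470 mod 720 = 470 minutes = 7:50.
Now compute the angle at 7:50:
Hour hand: 7 x 30 + 50 x 0.5 = 235 degrees
Minute hand: 50 x 6 = 300 degrees
Difference: |235 - 300| = 65 degrees
The angle is 65 degrees

Final answer: 65 degrees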